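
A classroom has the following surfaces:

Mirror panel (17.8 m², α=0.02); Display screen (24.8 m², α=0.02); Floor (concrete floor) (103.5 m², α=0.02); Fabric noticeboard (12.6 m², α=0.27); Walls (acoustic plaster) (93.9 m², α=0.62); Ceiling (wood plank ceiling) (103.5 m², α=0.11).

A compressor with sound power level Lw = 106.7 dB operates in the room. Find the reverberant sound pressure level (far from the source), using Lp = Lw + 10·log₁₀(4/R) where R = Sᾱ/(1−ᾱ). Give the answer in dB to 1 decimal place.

92.9 dB

Σ(Sᵢαᵢ) = 17.8·0.02 + 24.8·0.02 + 103.5·0.02 + 12.6·0.27 + 93.9·0.62 + 103.5·0.11 = 75.927; total area S = 356.1 m².
ᾱ = 0.2132, so room constant R = A/(1−ᾱ) = 96.501 m².
Lp = Lw + 10 log₁₀(4/R) = 106.7 -13.82 = 92.9 dB.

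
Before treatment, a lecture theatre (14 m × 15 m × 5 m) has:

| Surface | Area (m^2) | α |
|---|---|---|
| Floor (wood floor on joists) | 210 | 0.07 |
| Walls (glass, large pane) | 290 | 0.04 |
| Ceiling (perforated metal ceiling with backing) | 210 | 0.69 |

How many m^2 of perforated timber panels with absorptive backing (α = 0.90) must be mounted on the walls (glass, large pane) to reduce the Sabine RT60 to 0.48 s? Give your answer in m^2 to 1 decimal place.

Summing Sᵢαᵢ: 14.700 + 11.600 + 144.900 → A₁ = 171.200 sabins.
V = 1050 m³. Target absorption A₂ = 0.161 × 1050 / 0.48 = 352.188 sabins.
Absorption to add: 352.188 − 171.200 = 180.988 sabins.
Net gain per m^2: Δα = 0.90 − 0.04 = 0.86.
Panel area = 180.988 / 0.86 = 210.5 m^2.

210.5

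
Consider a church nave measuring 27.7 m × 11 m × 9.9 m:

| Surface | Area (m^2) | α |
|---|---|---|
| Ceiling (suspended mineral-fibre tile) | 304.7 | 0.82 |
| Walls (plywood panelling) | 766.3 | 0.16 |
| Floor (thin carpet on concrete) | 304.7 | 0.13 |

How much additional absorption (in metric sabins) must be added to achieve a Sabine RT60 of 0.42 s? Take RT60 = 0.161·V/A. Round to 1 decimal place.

Equivalent absorption area: A₁ = 304.7·0.82 + 766.3·0.16 + 304.7·0.13 = 412.073 m^2.
For T = 0.42 s, need A₂ = 0.161·V/T = 0.161·3016.53/0.42 = 1156.337 sabins.
Shortfall: 1156.337 − 412.073 = 744.3 sabins.

744.3 sabins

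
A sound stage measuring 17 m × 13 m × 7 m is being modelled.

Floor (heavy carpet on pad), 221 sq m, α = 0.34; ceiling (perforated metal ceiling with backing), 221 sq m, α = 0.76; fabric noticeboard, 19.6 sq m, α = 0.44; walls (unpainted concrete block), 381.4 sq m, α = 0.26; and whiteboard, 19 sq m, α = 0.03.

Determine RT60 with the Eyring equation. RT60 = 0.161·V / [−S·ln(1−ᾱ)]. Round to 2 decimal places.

Total surface area S = 221 + 221 + 19.6 + 381.4 + 19 = 862.0 sq m.
Absorption A = 221·0.34 + 221·0.76 + 19.6·0.44 + 381.4·0.26 + 19·0.03 = 351.458 sabins.
Mean coefficient ᾱ = A/S = 0.4077.
−S·ln(1−ᾱ) = −862.0 × ln(1 − 0.4077) = 451.466.
V = 17 × 13 × 7 = 1547 m³.
RT60 = 0.161 × 1547 / 451.466 = 0.55 s.

0.55 s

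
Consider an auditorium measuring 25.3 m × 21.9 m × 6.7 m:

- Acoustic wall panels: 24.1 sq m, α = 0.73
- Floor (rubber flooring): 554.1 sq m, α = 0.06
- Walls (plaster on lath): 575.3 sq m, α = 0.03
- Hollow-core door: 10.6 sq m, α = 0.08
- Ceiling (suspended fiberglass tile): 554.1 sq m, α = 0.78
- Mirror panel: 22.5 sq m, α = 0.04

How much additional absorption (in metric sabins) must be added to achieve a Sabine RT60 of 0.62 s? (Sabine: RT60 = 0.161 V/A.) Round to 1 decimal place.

461.9 sabins

Summing Sᵢαᵢ: 17.593 + 33.246 + 17.259 + 0.848 + 432.198 + 0.900 → A₁ = 502.044 sabins.
Target A₂ = 0.161·3712.269/0.62 = 963.992 sabins (V = 3712.269 m³).
Shortfall: 963.992 − 502.044 = 461.9 sabins.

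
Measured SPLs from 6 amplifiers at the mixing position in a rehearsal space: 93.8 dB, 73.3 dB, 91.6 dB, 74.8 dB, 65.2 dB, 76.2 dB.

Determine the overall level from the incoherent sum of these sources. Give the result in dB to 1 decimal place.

96.0 dB

Converting to relative power and adding: 10^(93.8/10) + 10^(73.3/10) + 10^(91.6/10) + 10^(74.8/10) + 10^(65.2/10) + 10^(76.2/10) = 3.941e+09.
Back to dB: 10·log₁₀ Σ = 96.0 dB.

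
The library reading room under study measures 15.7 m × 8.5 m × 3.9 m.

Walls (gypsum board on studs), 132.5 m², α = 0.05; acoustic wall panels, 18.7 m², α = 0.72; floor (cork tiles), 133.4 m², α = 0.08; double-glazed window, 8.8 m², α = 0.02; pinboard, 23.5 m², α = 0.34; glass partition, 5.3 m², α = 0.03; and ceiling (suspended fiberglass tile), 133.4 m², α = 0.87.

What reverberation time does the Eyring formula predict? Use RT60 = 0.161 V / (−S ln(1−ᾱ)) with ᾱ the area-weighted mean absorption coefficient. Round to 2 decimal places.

0.44 s

S = Σ Sᵢ = 455.6 m².
Absorption A = 132.5×0.05 + 18.7×0.72 + 133.4×0.08 + 8.8×0.02 + 23.5×0.34 + 5.3×0.03 + 133.4×0.87 = 155.144 sabins.
ᾱ = 155.144 / 455.6 = 0.3405.
−S·ln(1−ᾱ) = −455.6 × ln(1 − 0.3405) = 189.654.
V = 15.7 × 8.5 × 3.9 = 520.455 m³.
T = 0.161·V/[−S·ln(1−ᾱ)] = 0.161·520.455/189.654 = 0.44 s.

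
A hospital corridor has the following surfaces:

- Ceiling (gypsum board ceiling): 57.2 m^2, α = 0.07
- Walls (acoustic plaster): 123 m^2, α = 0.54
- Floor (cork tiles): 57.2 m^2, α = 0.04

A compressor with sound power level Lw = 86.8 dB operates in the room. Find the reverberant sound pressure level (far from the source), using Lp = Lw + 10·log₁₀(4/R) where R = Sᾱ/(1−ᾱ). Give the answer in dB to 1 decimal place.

A = 72.712 sabins; S = 237.4 m^2.
ᾱ = 72.712/237.4 = 0.3063; R = Sᾱ/(1−ᾱ) = 72.712/(1−0.3063) = 104.818 m^2.
Lp = 86.8 + 10·log₁₀(4/104.818) = 86.8 + (-14.18) = 72.6 dB.

72.6 dB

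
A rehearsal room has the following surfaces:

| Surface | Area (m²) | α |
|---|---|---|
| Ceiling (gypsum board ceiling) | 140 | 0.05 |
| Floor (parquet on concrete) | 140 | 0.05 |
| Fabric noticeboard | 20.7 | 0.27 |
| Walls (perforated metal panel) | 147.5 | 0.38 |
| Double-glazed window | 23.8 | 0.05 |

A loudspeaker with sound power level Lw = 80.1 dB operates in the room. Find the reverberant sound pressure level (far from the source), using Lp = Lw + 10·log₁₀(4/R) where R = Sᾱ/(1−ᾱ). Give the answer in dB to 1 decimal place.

66.5 dB

A = 76.829 sabins; S = 472.0 m².
ᾱ = 76.829/472.0 = 0.1628; R = Sᾱ/(1−ᾱ) = 76.829/(1−0.1628) = 91.769 m².
Lp = Lw + 10 log₁₀(4/R) = 80.1 -13.61 = 66.5 dB.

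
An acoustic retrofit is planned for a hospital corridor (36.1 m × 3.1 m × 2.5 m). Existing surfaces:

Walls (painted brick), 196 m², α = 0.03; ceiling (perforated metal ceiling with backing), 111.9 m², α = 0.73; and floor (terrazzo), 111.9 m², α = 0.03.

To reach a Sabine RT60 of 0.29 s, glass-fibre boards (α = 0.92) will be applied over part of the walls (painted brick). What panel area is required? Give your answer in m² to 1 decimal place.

72.4

Total absorption A₁ = 196×0.03 + 111.9×0.73 + 111.9×0.03
  = 5.880 + 81.687 + 3.357 = 90.924 m² sabins.
Required A₂ = 0.161·279.775/0.29 = 155.323 sabins.
Absorption to add: 155.323 − 90.924 = 64.399 sabins.
Net gain per m²: Δα = 0.92 − 0.03 = 0.89.
Panel area = 64.399 / 0.89 = 72.4 m².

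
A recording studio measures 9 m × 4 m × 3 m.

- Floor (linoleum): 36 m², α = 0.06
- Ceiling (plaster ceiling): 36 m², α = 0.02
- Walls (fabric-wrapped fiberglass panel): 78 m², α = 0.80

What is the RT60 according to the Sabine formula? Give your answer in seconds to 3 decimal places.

0.266 s

Equivalent absorption area: A = 36*0.06 + 36*0.02 + 78*0.80 = 65.280 m².
Room volume: 108 m³.
T = 0.161 V/A = 0.161·108/65.280 = 0.266 s.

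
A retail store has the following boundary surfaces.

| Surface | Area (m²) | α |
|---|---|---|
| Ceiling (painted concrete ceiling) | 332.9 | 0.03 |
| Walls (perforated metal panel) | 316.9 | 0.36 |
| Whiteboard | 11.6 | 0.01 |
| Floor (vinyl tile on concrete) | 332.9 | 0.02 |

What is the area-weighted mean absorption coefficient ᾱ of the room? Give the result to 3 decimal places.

0.132

S = Σ Sᵢ = 332.9 + 316.9 + 11.6 + 332.9 = 994.3 m².
A = 332.9·0.03 + 316.9·0.36 + 11.6·0.01 + 332.9·0.02 = 130.845 sabins.
ᾱ = 130.845 / 994.3 = 0.132.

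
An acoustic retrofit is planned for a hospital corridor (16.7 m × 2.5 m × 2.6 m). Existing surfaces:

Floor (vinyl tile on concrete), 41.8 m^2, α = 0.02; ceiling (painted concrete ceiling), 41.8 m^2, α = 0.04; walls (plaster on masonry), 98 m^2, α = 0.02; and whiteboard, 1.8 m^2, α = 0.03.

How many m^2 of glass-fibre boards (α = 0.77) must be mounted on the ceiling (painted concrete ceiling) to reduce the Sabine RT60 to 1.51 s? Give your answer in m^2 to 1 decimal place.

Summing Sᵢαᵢ: 0.836 + 1.672 + 1.960 + 0.054 → A₁ = 4.522 sabins.
V = 108.55 m³. Target absorption A₂ = 0.161 × 108.55 / 1.51 = 11.574 sabins.
Absorption to add: 11.574 − 4.522 = 7.052 sabins.
Net gain per m^2: Δα = 0.77 − 0.04 = 0.73.
Panel area = 7.052 / 0.73 = 9.7 m^2.

9.7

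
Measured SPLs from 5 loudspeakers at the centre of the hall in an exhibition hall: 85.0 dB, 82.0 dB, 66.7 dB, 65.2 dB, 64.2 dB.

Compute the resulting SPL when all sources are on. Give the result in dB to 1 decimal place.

Converting to relative power and adding: 10^(85.0/10) + 10^(82.0/10) + 10^(66.7/10) + 10^(65.2/10) + 10^(64.2/10) = 4.853e+08.
Back to dB: 10·log₁₀ Σ = 86.9 dB.

86.9 dB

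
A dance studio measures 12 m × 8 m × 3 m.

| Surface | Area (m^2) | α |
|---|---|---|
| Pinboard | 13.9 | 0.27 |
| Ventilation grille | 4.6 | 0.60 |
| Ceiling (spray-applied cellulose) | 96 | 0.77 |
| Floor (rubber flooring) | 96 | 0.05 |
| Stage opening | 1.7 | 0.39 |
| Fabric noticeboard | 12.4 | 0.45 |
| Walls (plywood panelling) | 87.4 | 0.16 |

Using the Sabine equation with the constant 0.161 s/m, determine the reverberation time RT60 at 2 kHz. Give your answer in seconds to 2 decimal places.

0.44 sec

Total absorption A = 13.9·0.27 + 4.6·0.60 + 96·0.77 + 96·0.05 + 1.7·0.39 + 12.4·0.45 + 87.4·0.16
  = 3.753 + 2.760 + 73.920 + 4.800 + 0.663 + 5.580 + 13.984 = 105.460 m^2 sabins.
V = 12·8·3 = 288 m³.
RT60 = 0.161 · V / A = 0.161 × 288 / 105.460 = 0.44 s.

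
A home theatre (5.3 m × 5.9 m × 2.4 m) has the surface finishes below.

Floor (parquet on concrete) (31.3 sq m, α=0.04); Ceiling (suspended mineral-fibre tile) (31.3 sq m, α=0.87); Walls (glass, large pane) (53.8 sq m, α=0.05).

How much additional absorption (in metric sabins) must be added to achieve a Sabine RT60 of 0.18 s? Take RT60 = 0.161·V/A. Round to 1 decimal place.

36.0 sabins

Equivalent absorption area: A₁ = 31.3×0.04 + 31.3×0.87 + 53.8×0.05 = 31.173 sq m.
V = 75.048 m³. Required absorption A₂ = 0.161 × 75.048 / 0.18 = 67.126 sabins.
Additional absorption ΔA = 67.126 − 31.173 = 36.0 sabins.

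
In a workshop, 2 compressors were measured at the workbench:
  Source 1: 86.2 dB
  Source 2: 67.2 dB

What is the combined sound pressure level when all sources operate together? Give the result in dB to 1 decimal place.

86.3 dB

Σ 10^(Lᵢ/10) = 4.221e+08.
Back to dB: 10·log₁₀ Σ = 86.3 dB.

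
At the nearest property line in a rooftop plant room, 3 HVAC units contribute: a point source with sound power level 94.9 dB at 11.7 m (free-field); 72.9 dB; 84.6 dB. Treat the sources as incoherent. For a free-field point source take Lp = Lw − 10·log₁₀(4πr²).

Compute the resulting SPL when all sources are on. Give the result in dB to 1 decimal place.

Source at 11.7 m: Lp = 94.9 − 10·log₁₀(4π·11.7²) = 94.9 − 10·log₁₀(1720.210) = 62.5 dB.
Sum in the linear (power) domain: Σ 10^(Lᵢ/10) = 10^(62.5/10) + 10^(72.9/10) + 10^(84.6/10) = 3.097e+08.
L_total = 10·log₁₀(3.097e+08) = 84.9 dB.

84.9 dB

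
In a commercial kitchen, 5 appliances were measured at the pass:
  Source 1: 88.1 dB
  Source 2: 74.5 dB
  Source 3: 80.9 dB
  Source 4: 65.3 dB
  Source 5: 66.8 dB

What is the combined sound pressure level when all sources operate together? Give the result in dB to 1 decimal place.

89.1 dB

Converting to relative power and adding: 10^(88.1/10) + 10^(74.5/10) + 10^(80.9/10) + 10^(65.3/10) + 10^(66.8/10) = 8.05e+08.
L_total = 10·log₁₀(8.05e+08) = 89.1 dB.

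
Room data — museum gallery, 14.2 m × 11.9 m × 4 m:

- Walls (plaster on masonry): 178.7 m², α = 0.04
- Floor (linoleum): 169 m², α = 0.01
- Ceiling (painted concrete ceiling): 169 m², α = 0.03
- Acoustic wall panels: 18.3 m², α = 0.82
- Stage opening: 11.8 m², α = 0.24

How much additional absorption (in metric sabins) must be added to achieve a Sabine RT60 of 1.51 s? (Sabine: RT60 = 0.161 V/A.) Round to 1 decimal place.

Total absorption A₁ = 178.7*0.04 + 169*0.01 + 169*0.03 + 18.3*0.82 + 11.8*0.24
  = 7.148 + 1.690 + 5.070 + 15.006 + 2.832 = 31.746 m² sabins.
Target A₂ = 0.161·675.92/1.51 = 72.068 sabins (V = 675.92 m³).
ΔA = A₂ − A₁ = 72.068 − 31.746 = 40.3 sabins.

40.3 sabins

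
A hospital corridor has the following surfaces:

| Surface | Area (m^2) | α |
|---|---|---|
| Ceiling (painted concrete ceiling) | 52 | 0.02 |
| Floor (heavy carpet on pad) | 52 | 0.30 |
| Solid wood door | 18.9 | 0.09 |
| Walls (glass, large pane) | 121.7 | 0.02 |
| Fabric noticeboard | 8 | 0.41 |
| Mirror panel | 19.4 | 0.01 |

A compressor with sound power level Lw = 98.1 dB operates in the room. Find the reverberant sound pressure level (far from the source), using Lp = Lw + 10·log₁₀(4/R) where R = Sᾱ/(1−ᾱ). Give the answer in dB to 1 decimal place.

89.9 dB

Σ(Sᵢαᵢ) = 52×0.02 + 52×0.30 + 18.9×0.09 + 121.7×0.02 + 8×0.41 + 19.4×0.01 = 24.249; total area S = 272.0 m^2.
ᾱ = 0.0892, so room constant R = A/(1−ᾱ) = 26.624 m^2.
Lp = Lw + 10 log₁₀(4/R) = 98.1 -8.23 = 89.9 dB.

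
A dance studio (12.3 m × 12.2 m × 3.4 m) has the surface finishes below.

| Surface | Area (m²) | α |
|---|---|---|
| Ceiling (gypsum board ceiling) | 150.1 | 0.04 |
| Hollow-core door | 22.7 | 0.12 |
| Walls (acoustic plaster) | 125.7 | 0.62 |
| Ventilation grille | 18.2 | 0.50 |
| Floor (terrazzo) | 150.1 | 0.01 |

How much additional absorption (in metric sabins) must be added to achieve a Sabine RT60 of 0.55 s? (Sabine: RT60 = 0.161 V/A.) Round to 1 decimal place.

Equivalent absorption area: A₁ = 150.1×0.04 + 22.7×0.12 + 125.7×0.62 + 18.2×0.50 + 150.1×0.01 = 97.263 m².
For T = 0.55 s, need A₂ = 0.161·V/T = 0.161·510.204/0.55 = 149.351 sabins.
Shortfall: 149.351 − 97.263 = 52.1 sabins.

52.1 sabins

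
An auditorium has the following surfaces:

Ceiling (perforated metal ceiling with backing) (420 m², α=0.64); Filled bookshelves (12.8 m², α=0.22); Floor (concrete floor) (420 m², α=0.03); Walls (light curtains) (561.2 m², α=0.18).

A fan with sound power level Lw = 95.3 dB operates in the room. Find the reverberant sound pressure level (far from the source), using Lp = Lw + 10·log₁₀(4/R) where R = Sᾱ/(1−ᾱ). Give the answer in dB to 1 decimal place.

A = 385.232 sabins; S = 1414.0 m².
ᾱ = 385.232/1414.0 = 0.2724; R = Sᾱ/(1−ᾱ) = 385.232/(1−0.2724) = 529.456 m².
Lp = Lw + 10 log₁₀(4/R) = 95.3 -21.22 = 74.1 dB.

74.1 dB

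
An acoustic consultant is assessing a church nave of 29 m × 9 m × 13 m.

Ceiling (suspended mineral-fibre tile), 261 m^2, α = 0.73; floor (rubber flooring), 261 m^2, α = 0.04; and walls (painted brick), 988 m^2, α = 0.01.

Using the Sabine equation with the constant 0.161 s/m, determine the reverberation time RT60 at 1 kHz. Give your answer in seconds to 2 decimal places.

2.59 s

Summing Sᵢαᵢ: 190.530 + 10.440 + 9.880 → A = 210.850 sabins.
Room volume: 3393 m³.
RT60 = 0.161 · V / A = 0.161 × 3393 / 210.850 = 2.59 s.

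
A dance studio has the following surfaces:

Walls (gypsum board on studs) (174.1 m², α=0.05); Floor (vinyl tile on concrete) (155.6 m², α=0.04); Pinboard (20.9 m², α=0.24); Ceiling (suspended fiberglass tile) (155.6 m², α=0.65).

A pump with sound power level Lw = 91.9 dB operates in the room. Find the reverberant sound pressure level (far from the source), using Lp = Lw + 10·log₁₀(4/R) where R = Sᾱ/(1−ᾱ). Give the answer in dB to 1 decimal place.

Σ(Sᵢαᵢ) = 174.1·0.05 + 155.6·0.04 + 20.9·0.24 + 155.6·0.65 = 121.085; total area S = 506.2 m².
ᾱ = 0.2392, so room constant R = A/(1−ᾱ) = 159.155 m².
Lp = Lw + 10 log₁₀(4/R) = 91.9 -16.00 = 75.9 dB.

75.9 dB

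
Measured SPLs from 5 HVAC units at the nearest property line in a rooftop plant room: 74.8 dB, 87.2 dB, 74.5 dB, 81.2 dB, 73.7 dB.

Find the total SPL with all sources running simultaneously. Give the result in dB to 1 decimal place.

Σ 10^(Lᵢ/10) = 7.385e+08.
Back to dB: 10·log₁₀ Σ = 88.7 dB.

88.7 dB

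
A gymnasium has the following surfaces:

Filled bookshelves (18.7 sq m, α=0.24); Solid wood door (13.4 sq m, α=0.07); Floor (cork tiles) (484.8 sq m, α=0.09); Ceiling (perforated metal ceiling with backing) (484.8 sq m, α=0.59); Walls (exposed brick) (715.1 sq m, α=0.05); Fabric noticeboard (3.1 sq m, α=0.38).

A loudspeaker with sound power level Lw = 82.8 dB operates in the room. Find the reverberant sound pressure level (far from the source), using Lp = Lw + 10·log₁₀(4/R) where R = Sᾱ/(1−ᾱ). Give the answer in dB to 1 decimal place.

Σ(Sᵢαᵢ) = 18.7×0.24 + 13.4×0.07 + 484.8×0.09 + 484.8×0.59 + 715.1×0.05 + 3.1×0.38 = 372.023; total area S = 1719.9 sq m.
ᾱ = 372.023/1719.9 = 0.2163; R = Sᾱ/(1−ᾱ) = 372.023/(1−0.2163) = 474.701 sq m.
Lp = Lw + 10 log₁₀(4/R) = 82.8 -20.74 = 62.1 dB.

62.1 dB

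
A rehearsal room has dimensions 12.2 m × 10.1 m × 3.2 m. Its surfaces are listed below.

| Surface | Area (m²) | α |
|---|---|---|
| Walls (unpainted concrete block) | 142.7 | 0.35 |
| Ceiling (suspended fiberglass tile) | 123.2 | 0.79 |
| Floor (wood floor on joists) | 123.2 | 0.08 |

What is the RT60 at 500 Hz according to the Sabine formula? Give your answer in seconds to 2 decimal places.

0.40 s

Summing Sᵢαᵢ: 49.945 + 97.328 + 9.856 → A = 157.129 sabins.
V = 12.2·10.1·3.2 = 394.304 m³.
Sabine: RT60 = 0.161 × 394.304 / 157.129 = 0.40 s.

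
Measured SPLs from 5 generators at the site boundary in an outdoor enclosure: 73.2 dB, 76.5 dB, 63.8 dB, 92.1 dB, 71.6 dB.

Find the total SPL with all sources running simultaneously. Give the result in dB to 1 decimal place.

92.3 dB

Sum in the linear (power) domain: Σ 10^(Lᵢ/10) = 10^(73.2/10) + 10^(76.5/10) + 10^(63.8/10) + 10^(92.1/10) + 10^(71.6/10) = 1.704e+09.
Combined level = 10 log₁₀(1.704e+09) = 92.3 dB.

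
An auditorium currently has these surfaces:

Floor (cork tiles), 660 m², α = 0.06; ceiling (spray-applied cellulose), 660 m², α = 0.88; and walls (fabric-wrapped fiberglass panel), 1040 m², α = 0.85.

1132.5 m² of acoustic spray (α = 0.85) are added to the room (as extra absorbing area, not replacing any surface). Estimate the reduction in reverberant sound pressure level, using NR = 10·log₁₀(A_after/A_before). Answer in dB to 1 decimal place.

Summing Sᵢαᵢ: 39.600 + 580.800 + 884.000 → A_before = 1504.400 sabins.
Added absorption = 1132.5 × 0.85 = 962.625 sabins.
New total A_after = 2467.025 sabins.
NR = 10·log₁₀(2467.025/1504.400) = 2.1 dB.

2.1 dB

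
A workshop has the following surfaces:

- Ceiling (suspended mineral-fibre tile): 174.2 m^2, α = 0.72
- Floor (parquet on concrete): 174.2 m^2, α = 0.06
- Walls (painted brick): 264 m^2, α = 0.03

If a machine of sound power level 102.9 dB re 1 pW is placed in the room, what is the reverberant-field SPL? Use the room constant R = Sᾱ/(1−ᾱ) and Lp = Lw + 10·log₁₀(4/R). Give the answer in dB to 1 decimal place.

86.2 dB

A = 143.796 sabins; S = 612.4 m^2.
ᾱ = 0.2348, so room constant R = A/(1−ᾱ) = 187.919 m^2.
Lp = Lw + 10 log₁₀(4/R) = 102.9 -16.72 = 86.2 dB.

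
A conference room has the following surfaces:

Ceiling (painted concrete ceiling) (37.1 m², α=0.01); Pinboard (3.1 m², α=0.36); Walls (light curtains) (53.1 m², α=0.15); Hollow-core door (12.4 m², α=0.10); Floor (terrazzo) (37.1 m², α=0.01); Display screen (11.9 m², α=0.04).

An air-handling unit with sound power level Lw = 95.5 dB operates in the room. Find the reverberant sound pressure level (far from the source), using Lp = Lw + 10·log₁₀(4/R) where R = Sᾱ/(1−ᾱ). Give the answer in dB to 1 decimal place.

A = 11.539 sabins; S = 154.7 m².
ᾱ = 0.0746, so room constant R = A/(1−ᾱ) = 12.469 m².
Lp = 95.5 + 10·log₁₀(4/12.469) = 95.5 + (-4.94) = 90.6 dB.

90.6 dB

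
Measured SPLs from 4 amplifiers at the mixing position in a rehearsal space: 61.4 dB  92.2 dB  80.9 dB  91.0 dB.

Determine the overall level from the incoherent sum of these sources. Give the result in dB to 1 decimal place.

Σ 10^(Lᵢ/10) = 3.043e+09.
Back to dB: 10·log₁₀ Σ = 94.8 dB.

94.8 dB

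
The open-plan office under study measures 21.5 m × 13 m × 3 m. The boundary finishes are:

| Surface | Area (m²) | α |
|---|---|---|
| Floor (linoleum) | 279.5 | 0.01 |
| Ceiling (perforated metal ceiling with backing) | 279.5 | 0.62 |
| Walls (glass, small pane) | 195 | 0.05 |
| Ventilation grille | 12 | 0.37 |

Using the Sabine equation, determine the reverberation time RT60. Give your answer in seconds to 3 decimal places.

0.709 sec

A = Σ Sᵢαᵢ = 279.5*0.01 + 279.5*0.62 + 195*0.05 + 12*0.37 = 190.275 sabins.
Room volume: 838.5 m³.
Sabine: RT60 = 0.161 × 838.5 / 190.275 = 0.709 s.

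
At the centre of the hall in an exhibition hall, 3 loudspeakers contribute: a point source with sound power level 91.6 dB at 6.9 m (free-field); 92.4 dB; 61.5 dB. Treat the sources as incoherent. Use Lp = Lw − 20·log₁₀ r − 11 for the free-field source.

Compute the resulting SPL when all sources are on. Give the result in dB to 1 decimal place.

Source at 6.9 m: Lp = 91.6 − 20·log₁₀(6.9) − 11 = 63.8 dB.
Σ 10^(Lᵢ/10) = 1.742e+09.
Combined level = 10 log₁₀(1.742e+09) = 92.4 dB.

92.4 dB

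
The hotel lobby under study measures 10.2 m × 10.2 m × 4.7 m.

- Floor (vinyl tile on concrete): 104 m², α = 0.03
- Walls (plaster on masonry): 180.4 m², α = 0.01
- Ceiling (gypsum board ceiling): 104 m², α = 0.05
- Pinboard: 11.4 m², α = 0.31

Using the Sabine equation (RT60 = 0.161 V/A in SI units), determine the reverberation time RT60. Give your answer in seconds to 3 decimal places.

Total absorption A = 104*0.03 + 180.4*0.01 + 104*0.05 + 11.4*0.31
  = 3.120 + 1.804 + 5.200 + 3.534 = 13.658 m² sabins.
Volume V = 10.2 × 10.2 × 4.7 = 488.988 m³.
T = 0.161 V/A = 0.161·488.988/13.658 = 5.764 s.

5.764 s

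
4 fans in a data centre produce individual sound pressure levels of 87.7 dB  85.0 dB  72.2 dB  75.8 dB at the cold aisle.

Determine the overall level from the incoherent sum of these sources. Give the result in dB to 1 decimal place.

89.8 dB

Converting to relative power and adding: 10^(87.7/10) + 10^(85.0/10) + 10^(72.2/10) + 10^(75.8/10) = 9.597e+08.
Combined level = 10 log₁₀(9.597e+08) = 89.8 dB.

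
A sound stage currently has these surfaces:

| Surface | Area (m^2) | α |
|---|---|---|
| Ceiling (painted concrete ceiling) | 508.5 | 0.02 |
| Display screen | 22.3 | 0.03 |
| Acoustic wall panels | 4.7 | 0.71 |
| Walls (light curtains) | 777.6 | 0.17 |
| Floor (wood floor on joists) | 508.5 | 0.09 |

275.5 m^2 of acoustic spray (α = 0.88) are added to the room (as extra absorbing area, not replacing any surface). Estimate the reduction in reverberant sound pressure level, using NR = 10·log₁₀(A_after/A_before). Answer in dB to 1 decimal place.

Summing Sᵢαᵢ: 10.170 + 0.669 + 3.337 + 132.192 + 45.765 → A_before = 192.133 sabins.
Added absorption = 275.5 × 0.88 = 242.440 sabins.
New total A_after = 434.573 sabins.
Reduction = 10 log₁₀(A_after/A_before) = 10 log₁₀(2.2618) = 3.5 dB.

3.5 dB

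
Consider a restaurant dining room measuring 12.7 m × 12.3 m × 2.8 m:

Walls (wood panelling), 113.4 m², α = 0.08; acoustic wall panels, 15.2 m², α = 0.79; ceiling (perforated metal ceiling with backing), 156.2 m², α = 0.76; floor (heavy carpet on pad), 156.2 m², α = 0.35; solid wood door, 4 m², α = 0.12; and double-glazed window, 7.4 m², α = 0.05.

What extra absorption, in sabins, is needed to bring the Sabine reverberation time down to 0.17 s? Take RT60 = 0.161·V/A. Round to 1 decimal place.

218.9 sabins

A₁ = Σ Sᵢαᵢ = 113.4*0.08 + 15.2*0.79 + 156.2*0.76 + 156.2*0.35 + 4*0.12 + 7.4*0.05 = 195.312 sabins.
Target A₂ = 0.161·437.388/0.17 = 414.232 sabins (V = 437.388 m³).
ΔA = A₂ − A₁ = 414.232 − 195.312 = 218.9 sabins.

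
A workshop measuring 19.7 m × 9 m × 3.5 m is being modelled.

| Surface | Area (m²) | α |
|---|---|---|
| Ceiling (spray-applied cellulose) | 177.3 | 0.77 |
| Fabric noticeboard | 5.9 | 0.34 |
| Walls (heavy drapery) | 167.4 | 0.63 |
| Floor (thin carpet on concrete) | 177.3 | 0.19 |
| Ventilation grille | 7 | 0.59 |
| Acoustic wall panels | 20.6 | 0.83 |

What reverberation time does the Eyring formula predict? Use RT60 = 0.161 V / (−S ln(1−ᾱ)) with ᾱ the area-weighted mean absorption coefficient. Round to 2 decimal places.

S = Σ Sᵢ = 555.5 m².
Absorption A = 177.3×0.77 + 5.9×0.34 + 167.4×0.63 + 177.3×0.19 + 7×0.59 + 20.6×0.83 = 298.904 sabins.
Mean coefficient ᾱ = A/S = 0.5381.
−S·ln(1−ᾱ) = −555.5 × ln(1 − 0.5381) = 429.072.
V = 19.7 × 9 × 3.5 = 620.55 m³.
RT60 = 0.161 × 620.55 / 429.072 = 0.23 s.

0.23 seconds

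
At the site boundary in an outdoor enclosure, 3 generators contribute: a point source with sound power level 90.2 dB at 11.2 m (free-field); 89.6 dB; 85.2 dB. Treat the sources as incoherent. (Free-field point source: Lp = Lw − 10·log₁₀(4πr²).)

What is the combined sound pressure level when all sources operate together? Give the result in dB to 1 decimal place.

90.9 dB

Source at 11.2 m: Lp = 90.2 − 10·log₁₀(4π·11.2²) = 90.2 − 10·log₁₀(1576.326) = 58.2 dB.
Σ 10^(Lᵢ/10) = 1.244e+09.
L_total = 10·log₁₀(1.244e+09) = 90.9 dB.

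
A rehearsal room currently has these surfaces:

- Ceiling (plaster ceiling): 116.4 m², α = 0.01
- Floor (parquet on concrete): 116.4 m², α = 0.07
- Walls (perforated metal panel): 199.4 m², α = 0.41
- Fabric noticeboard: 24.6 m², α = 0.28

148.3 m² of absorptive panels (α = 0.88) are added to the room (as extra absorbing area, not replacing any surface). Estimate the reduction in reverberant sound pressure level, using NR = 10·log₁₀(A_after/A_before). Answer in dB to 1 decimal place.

3.7 dB

Total absorption A_before = 116.4*0.01 + 116.4*0.07 + 199.4*0.41 + 24.6*0.28
  = 1.164 + 8.148 + 81.754 + 6.888 = 97.954 m² sabins.
Added absorption = 148.3 × 0.88 = 130.504 sabins.
A_after = 97.954 + 130.504 = 228.458 sabins.
NR = 10·log₁₀(228.458/97.954) = 3.7 dB.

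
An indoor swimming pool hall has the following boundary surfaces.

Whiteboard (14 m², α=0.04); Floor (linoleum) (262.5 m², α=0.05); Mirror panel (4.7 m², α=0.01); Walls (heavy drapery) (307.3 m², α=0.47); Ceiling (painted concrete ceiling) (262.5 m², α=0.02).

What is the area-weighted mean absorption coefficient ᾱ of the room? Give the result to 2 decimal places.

0.19

Total surface area S = 851.0 m².
Σ(Sᵢαᵢ) = 14*0.04 + 262.5*0.05 + 4.7*0.01 + 307.3*0.47 + 262.5*0.02 = 163.413.
ᾱ = A/S = 0.19.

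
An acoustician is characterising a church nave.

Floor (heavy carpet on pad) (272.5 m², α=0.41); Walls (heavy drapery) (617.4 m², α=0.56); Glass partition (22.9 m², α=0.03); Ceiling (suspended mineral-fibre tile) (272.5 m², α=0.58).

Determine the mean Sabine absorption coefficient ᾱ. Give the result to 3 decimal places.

S = Σ Sᵢ = 272.5 + 617.4 + 22.9 + 272.5 = 1185.3 m².
Weighted sum Σ Sα = 616.206.
ᾱ = 616.206 / 1185.3 = 0.520.

0.520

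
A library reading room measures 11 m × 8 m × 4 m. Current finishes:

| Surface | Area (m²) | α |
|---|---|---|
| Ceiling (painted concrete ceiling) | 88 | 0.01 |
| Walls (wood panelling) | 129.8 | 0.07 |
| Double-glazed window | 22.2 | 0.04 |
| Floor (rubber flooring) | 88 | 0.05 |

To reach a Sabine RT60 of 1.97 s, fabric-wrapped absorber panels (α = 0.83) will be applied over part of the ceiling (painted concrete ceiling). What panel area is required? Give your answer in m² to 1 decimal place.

16.5

Total absorption A₁ = 88×0.01 + 129.8×0.07 + 22.2×0.04 + 88×0.05
  = 0.880 + 9.086 + 0.888 + 4.400 = 15.254 m² sabins.
V = 352 m³. Target absorption A₂ = 0.161 × 352 / 1.97 = 28.768 sabins.
ΔA needed = 28.768 − 15.254 = 13.514 sabins.
Net gain per m²: Δα = 0.83 − 0.01 = 0.82.
Panel area = 13.514 / 0.82 = 16.5 m².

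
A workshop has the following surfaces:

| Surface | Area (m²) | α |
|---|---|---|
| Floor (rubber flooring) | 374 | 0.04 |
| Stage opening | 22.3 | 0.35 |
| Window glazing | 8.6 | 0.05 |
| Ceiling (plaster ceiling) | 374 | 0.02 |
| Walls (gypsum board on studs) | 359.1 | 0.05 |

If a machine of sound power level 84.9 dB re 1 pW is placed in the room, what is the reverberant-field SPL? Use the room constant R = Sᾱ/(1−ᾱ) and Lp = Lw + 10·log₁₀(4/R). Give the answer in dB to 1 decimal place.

A = 48.630 sabins; S = 1138.0 m².
ᾱ = 0.0427, so room constant R = A/(1−ᾱ) = 50.799 m².
Lp = Lw + 10 log₁₀(4/R) = 84.9 -11.04 = 73.9 dB.

73.9 dB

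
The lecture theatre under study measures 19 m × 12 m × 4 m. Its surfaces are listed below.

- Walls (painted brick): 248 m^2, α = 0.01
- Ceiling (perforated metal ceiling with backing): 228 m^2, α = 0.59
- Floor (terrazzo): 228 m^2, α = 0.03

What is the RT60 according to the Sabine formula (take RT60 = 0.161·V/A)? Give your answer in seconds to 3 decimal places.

1.021 sec

Equivalent absorption area: A = 248×0.01 + 228×0.59 + 228×0.03 = 143.840 m^2.
V = 19·12·4 = 912 m³.
T = 0.161 V/A = 0.161·912/143.840 = 1.021 s.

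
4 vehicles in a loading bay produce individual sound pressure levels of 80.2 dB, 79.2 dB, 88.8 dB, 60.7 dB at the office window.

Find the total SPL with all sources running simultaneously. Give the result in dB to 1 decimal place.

89.8 dB

Σ 10^(Lᵢ/10) = 9.476e+08.
Back to dB: 10·log₁₀ Σ = 89.8 dB.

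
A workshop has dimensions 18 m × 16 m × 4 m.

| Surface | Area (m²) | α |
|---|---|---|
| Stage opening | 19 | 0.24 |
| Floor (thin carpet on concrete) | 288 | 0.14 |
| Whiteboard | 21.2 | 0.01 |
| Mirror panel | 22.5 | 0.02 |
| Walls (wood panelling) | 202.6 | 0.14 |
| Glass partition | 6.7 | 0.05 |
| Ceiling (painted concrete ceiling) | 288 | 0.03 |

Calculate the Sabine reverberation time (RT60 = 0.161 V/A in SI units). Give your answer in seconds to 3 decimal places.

2.238 sec

A = Σ Sᵢαᵢ = 19*0.24 + 288*0.14 + 21.2*0.01 + 22.5*0.02 + 202.6*0.14 + 6.7*0.05 + 288*0.03 = 82.881 sabins.
V = 18·16·4 = 1152 m³.
RT60 = 0.161 · V / A = 0.161 × 1152 / 82.881 = 2.238 s.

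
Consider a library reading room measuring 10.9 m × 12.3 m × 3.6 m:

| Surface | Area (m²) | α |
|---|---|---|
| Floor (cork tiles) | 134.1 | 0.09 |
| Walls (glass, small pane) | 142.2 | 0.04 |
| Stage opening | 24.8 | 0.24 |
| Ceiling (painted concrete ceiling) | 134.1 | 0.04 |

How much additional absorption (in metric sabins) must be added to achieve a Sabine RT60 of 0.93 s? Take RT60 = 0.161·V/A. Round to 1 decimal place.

Equivalent absorption area: A₁ = 134.1*0.09 + 142.2*0.04 + 24.8*0.24 + 134.1*0.04 = 29.073 m².
V = 482.652 m³. Required absorption A₂ = 0.161 × 482.652 / 0.93 = 83.556 sabins.
Additional absorption ΔA = 83.556 − 29.073 = 54.5 sabins.

54.5 sabins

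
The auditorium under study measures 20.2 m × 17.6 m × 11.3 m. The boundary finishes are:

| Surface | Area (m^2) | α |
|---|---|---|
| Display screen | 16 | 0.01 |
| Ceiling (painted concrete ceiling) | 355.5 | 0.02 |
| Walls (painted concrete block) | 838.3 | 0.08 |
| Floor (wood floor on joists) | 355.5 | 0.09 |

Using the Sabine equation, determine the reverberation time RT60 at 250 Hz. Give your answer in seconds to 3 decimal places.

Equivalent absorption area: A = 16·0.01 + 355.5·0.02 + 838.3·0.08 + 355.5·0.09 = 106.329 m^2.
V = 20.2·17.6·11.3 = 4017.376 m³.
RT60 = 0.161 · V / A = 0.161 × 4017.376 / 106.329 = 6.083 s.

6.083 s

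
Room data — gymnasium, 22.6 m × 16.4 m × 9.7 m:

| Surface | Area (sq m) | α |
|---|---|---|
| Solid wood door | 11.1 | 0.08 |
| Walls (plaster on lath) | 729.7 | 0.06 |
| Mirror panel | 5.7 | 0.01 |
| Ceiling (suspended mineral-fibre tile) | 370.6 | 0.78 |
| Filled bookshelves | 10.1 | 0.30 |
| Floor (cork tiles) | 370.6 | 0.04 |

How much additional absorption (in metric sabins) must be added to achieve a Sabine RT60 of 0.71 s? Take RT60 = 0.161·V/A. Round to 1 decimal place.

463.6 sabins

Equivalent absorption area: A₁ = 11.1×0.08 + 729.7×0.06 + 5.7×0.01 + 370.6×0.78 + 10.1×0.30 + 370.6×0.04 = 351.649 sq m.
V = 3595.208 m³. Required absorption A₂ = 0.161 × 3595.208 / 0.71 = 815.251 sabins.
ΔA = A₂ − A₁ = 815.251 − 351.649 = 463.6 sabins.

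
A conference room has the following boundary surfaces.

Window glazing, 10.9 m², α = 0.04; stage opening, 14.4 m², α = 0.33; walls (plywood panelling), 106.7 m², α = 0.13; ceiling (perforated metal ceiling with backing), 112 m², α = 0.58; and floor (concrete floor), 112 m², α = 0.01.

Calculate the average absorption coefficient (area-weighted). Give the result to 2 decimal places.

0.24

Total surface area S = 356.0 m².
A = 10.9×0.04 + 14.4×0.33 + 106.7×0.13 + 112×0.58 + 112×0.01 = 85.139 sabins.
ᾱ = A/S = 0.24.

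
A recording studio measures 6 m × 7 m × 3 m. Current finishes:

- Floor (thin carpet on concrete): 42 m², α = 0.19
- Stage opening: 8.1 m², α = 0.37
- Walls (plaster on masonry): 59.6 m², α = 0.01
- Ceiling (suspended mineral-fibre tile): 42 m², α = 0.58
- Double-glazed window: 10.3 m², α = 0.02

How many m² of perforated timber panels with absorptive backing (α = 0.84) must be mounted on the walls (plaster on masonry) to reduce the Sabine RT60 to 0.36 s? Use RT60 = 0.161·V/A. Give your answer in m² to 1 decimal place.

24.4

A₁ = Σ Sᵢαᵢ = 42×0.19 + 8.1×0.37 + 59.6×0.01 + 42×0.58 + 10.3×0.02 = 36.139 sabins.
Required A₂ = 0.161·126/0.36 = 56.350 sabins.
ΔA needed = 56.350 − 36.139 = 20.211 sabins.
Net gain per m²: Δα = 0.84 − 0.01 = 0.83.
Area = ΔA/Δα = 20.211/0.83 = 24.4 m².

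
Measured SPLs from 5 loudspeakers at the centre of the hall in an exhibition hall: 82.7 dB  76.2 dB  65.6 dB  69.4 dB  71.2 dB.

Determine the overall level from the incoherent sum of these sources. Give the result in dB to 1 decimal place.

Converting to relative power and adding: 10^(82.7/10) + 10^(76.2/10) + 10^(65.6/10) + 10^(69.4/10) + 10^(71.2/10) = 2.534e+08.
Combined level = 10 log₁₀(2.534e+08) = 84.0 dB.

84.0 dB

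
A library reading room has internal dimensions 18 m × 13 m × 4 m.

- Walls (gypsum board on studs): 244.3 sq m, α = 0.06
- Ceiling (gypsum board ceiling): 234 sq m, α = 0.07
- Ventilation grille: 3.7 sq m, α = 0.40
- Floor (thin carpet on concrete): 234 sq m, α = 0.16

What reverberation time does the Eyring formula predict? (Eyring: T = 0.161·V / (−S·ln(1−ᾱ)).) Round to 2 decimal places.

2.05 s

Total surface area S = 244.3 + 234 + 3.7 + 234 = 716.0 sq m.
Absorption A = 244.3×0.06 + 234×0.07 + 3.7×0.40 + 234×0.16 = 69.958 sabins.
Mean coefficient ᾱ = A/S = 0.0977.
Eyring denominator: −S ln(1−ᾱ) = 73.611.
V = 18 × 13 × 4 = 936 m³.
RT60 = 0.161 × 936 / 73.611 = 2.05 s.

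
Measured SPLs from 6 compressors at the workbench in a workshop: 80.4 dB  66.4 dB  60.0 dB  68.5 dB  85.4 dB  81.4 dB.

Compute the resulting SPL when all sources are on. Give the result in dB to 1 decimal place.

Converting to relative power and adding: 10^(80.4/10) + 10^(66.4/10) + 10^(60.0/10) + 10^(68.5/10) + 10^(85.4/10) + 10^(81.4/10) = 6.069e+08.
Combined level = 10 log₁₀(6.069e+08) = 87.8 dB.

87.8 dB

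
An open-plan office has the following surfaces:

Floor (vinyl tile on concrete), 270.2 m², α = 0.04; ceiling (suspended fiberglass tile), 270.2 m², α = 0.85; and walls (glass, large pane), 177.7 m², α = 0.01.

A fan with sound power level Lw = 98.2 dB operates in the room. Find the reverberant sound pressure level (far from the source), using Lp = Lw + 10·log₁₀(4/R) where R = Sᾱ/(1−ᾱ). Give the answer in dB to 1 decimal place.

78.6 dB

Σ(Sᵢαᵢ) = 270.2×0.04 + 270.2×0.85 + 177.7×0.01 = 242.255; total area S = 718.1 m².
ᾱ = 242.255/718.1 = 0.3374; R = Sᾱ/(1−ᾱ) = 242.255/(1−0.3374) = 365.613 m².
Lp = 98.2 + 10·log₁₀(4/365.613) = 98.2 + (-19.61) = 78.6 dB.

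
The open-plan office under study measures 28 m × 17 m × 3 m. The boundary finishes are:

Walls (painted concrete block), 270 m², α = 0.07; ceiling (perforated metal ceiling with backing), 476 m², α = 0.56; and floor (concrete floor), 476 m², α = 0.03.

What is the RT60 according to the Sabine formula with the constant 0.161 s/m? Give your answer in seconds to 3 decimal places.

0.767 sec

A = Σ Sᵢαᵢ = 270·0.07 + 476·0.56 + 476·0.03 = 299.740 sabins.
V = 28·17·3 = 1428 m³.
RT60 = 0.161 · V / A = 0.161 × 1428 / 299.740 = 0.767 s.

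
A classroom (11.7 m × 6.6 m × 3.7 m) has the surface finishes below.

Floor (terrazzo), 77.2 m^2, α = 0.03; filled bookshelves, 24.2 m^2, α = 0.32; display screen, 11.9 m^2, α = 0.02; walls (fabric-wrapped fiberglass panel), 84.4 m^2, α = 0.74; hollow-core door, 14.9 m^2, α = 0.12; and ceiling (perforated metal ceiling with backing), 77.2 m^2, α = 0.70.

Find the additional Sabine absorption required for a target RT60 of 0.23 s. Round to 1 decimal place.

Summing Sᵢαᵢ: 2.316 + 7.744 + 0.238 + 62.456 + 1.788 + 54.040 → A₁ = 128.582 sabins.
Target A₂ = 0.161·285.714/0.23 = 200.000 sabins (V = 285.714 m³).
ΔA = A₂ − A₁ = 200.000 − 128.582 = 71.4 sabins.

71.4 sabins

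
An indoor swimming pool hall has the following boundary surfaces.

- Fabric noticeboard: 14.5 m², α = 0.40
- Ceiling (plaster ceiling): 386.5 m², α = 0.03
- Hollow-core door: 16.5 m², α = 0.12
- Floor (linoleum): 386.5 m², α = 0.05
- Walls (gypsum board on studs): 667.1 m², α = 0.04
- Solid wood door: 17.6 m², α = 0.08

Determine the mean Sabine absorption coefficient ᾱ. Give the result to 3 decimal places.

Total surface area S = 1488.7 m².
Weighted sum Σ Sα = 66.792.
ᾱ = A/S = 0.045.

0.045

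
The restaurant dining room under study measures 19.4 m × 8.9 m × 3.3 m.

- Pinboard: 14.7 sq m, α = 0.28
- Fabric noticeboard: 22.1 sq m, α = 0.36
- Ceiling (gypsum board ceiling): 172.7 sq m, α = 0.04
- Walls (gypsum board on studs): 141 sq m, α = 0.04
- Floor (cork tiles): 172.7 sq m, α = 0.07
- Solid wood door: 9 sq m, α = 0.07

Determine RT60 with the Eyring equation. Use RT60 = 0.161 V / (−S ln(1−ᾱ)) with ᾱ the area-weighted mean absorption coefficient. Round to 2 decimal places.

S = Σ Sᵢ = 532.2 sq m.
Absorption A = 14.7×0.28 + 22.1×0.36 + 172.7×0.04 + 141×0.04 + 172.7×0.07 + 9×0.07 = 37.339 sabins.
ᾱ = 37.339 / 532.2 = 0.0702.
Eyring denominator: −S ln(1−ᾱ) = 38.737.
V = 19.4 × 8.9 × 3.3 = 569.778 m³.
RT60 = 0.161 × 569.778 / 38.737 = 2.37 s.

2.37 seconds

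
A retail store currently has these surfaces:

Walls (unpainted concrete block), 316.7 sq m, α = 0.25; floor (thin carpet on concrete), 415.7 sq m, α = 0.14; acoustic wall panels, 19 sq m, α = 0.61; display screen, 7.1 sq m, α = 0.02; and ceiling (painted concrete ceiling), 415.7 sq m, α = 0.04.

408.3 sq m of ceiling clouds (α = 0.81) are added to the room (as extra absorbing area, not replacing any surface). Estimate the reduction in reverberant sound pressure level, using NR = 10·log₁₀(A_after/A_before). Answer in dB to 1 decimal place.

Summing Sᵢαᵢ: 79.175 + 58.198 + 11.590 + 0.142 + 16.628 → A_before = 165.733 sabins.
Added absorption = 408.3 × 0.81 = 330.723 sabins.
A_after = 165.733 + 330.723 = 496.456 sabins.
NR = 10·log₁₀(496.456/165.733) = 4.8 dB.

4.8 dB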